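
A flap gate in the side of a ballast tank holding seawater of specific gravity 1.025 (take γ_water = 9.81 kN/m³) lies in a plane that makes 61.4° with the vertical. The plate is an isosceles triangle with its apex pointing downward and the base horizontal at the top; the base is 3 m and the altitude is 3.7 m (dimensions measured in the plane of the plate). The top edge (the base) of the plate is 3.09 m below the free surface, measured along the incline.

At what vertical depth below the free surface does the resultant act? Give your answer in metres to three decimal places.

γ = 1.025 × 9.81 = 10.05525 kN/m³.
The plate makes 61.4° with the vertical, i.e. θ = 90° − 61.4° = 28.6° to the horizontal. Measuring y along the incline from the free-surface line, vertical depth h = y·sinθ with sinθ = 0.478692.
With the apex down, the centroid sits h/3 = 3.7/3 = 1.23333 m below the base (the top edge), so y_c = 3.09 + 1.23333 = 4.32333 m and h_c = 4.32333 × 0.478692 = 2.06954 m.
A = ½ × 3 × 3.7 = 5.55 m².
Resultant F = γ·h_c·A = 10.05525 × 2.06954 × 5.55 = 115.494 kN.
I_c = b·h³/36 = 3 × 3.7³/36 = 4.22108 m⁴.
Centre of pressure: y_p = y_c + I_c/(y_c·A) = 4.32333 + 4.22108/(4.32333 × 5.55) = 4.32333 + 0.175919 = 4.49925 m along the plane.
Vertically, h_p = y_p·sinθ = 4.49925 × 0.478692 = 2.15375 m.

h_p = 2.154 m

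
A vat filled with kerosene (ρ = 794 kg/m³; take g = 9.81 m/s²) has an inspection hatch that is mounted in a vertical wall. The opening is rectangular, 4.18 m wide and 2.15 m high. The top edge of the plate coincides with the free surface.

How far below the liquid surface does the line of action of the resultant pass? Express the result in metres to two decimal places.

γ = ρg = 794 × 9.81 / 1000 = 7.78914 kN/m³.
The centroid lies 2.15/2 = 1.075 m below the top edge, so the centroid depth is h_c = 1.075 m.
A = 4.18 × 2.15 = 8.987 m².
Resultant F = γ·h_c·A = 7.78914 × 1.075 × 8.987 = 75.2511 kN.
I_c = b·h³/12 = 4.18 × 2.15³/12 = 3.46187 m⁴.
Centre of pressure: y_p = y_c + I_c/(y_c·A) = 1.075 + 3.46187/(1.075 × 8.987) = 1.075 + 0.358334 = 1.43333 m along the plane.

h_p = 1.43 m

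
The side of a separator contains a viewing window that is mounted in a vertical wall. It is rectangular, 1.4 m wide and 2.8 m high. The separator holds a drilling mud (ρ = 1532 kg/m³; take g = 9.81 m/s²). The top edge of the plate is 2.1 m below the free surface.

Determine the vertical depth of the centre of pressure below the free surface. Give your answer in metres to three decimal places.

γ = ρg = 1532 × 9.81 / 1000 = 15.02892 kN/m³.
The centroid lies 2.8/2 = 1.4 m below the top edge, so the centroid depth is h_c = 2.1 + 1.4 = 3.5 m.
A = 1.4 × 2.8 = 3.92 m².
Resultant F = γ·h_c·A = 15.02892 × 3.5 × 3.92 = 206.197 kN.
I_c = b·h³/12 = 1.4 × 2.8³/12 = 2.56107 m⁴.
Centre of pressure: y_p = y_c + I_c/(y_c·A) = 3.5 + 2.56107/(3.5 × 3.92) = 3.5 + 0.186667 = 3.68667 m along the plane.

h_p = 3.687 m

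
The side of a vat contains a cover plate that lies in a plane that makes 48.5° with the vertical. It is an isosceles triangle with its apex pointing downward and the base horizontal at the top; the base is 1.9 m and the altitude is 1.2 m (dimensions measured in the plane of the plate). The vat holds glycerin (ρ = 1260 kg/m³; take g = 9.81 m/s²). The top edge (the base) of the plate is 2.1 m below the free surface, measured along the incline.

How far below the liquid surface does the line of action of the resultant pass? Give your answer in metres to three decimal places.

γ = ρg = 1260 × 9.81 / 1000 = 12.3606 kN/m³.
The plate makes 48.5° with the vertical, i.e. θ = 90° − 48.5° = 41.5° to the horizontal. Measuring y along the incline from the free-surface line, vertical depth h = y·sinθ with sinθ = 0.662620.
With the apex down, the centroid sits h/3 = 1.2/3 = 0.4 m below the base (the top edge), so y_c = 2.1 + 0.4 = 2.5 m and h_c = 2.5 × 0.662620 = 1.65655 m.
A = ½ × 1.9 × 1.2 = 1.14 m².
Resultant F = γ·h_c·A = 12.3606 × 1.65655 × 1.14 = 23.3426 kN.
I_c = b·h³/36 = 1.9 × 1.2³/36 = 0.0912 m⁴.
Centre of pressure: y_p = y_c + I_c/(y_c·A) = 2.5 + 0.0912/(2.5 × 1.14) = 2.5 + 0.032 = 2.532 m along the plane.
Vertically, h_p = y_p·sinθ = 2.532 × 0.662620 = 1.67775 m.

h_p = 1.678 m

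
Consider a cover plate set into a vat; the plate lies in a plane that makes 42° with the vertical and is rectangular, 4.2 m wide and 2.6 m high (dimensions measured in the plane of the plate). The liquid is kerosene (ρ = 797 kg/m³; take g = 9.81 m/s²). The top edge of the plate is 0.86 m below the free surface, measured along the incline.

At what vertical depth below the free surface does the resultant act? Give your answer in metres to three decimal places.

h_p = 1.799 m

γ = ρg = 797 × 9.81 / 1000 = 7.81857 kN/m³.
The plate makes 42° with the vertical, i.e. θ = 90° − 42° = 48° to the horizontal. Measuring y along the incline from the free-surface line, vertical depth h = y·sinθ with sinθ = 0.743145.
The centroid lies 2.6/2 = 1.3 m below the top edge, so y_c = 0.86 + 1.3 = 2.16 m and h_c = 2.16 × 0.743145 = 1.60519 m.
A = 4.2 × 2.6 = 10.92 m².
Resultant F = γ·h_c·A = 7.81857 × 1.60519 × 10.92 = 137.049 kN.
I_c = b·h³/12 = 4.2 × 2.6³/12 = 6.1516 m⁴.
Centre of pressure: y_p = y_c + I_c/(y_c·A) = 2.16 + 6.1516/(2.16 × 10.92) = 2.16 + 0.260802 = 2.4208 m along the plane.
Vertically, h_p = y_p·sinθ = 2.4208 × 0.743145 = 1.79901 m.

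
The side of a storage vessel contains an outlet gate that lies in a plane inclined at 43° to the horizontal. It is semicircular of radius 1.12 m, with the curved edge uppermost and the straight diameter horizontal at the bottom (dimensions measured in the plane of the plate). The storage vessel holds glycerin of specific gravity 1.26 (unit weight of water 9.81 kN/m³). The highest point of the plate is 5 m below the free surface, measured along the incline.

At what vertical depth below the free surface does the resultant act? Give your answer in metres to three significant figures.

γ = 1.26 × 9.81 = 12.3606 kN/m³.
Let θ = 43° be the plate's angle to the horizontal; measure y along the incline from where the plane meets the free surface. Vertical depth h = y·sinθ with sinθ = 0.681998.
The centroid lies 4r/(3π) = 0.475343 m above the diameter, so r − 4r/(3π) = 1.12 − 0.475343 = 0.644657 m below the topmost point, so y_c = 5 + 0.644657 = 5.64466 m and h_c = 5.64466 × 0.681998 = 3.84965 m.
A = πr²/2 = π × 1.12²/2 = 1.97041 m².
Resultant F = γ·h_c·A = 12.3606 × 3.84965 × 1.97041 = 93.76 kN.
I_c = (π/8 − 8/(9π))·r⁴ = 0.109757 × 1.12⁴ = 0.172705 m⁴.
Centre of pressure: y_p = y_c + I_c/(y_c·A) = 5.64466 + 0.172705/(5.64466 × 1.97041) = 5.64466 + 0.0155278 = 5.66019 m along the plane.
Vertically, h_p = y_p·sinθ = 5.66019 × 0.681998 = 3.86024 m.

h_p = 3.86 m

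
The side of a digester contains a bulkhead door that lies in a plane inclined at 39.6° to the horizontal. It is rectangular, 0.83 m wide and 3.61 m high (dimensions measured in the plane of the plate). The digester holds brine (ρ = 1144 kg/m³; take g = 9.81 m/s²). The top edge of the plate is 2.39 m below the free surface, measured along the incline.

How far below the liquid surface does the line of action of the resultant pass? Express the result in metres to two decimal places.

γ = ρg = 1144 × 9.81 / 1000 = 11.22264 kN/m³.
Let θ = 39.6° be the plate's angle to the horizontal; measure y along the incline from where the plane meets the free surface. Vertical depth h = y·sinθ with sinθ = 0.637424.
The centroid lies 3.61/2 = 1.805 m below the top edge, so y_c = 2.39 + 1.805 = 4.195 m and h_c = 4.195 × 0.637424 = 2.67399 m.
A = 0.83 × 3.61 = 2.9963 m².
Resultant F = γ·h_c·A = 11.22264 × 2.67399 × 2.9963 = 89.9166 kN.
I_c = b·h³/12 = 0.83 × 3.61³/12 = 3.25401 m⁴.
Centre of pressure: y_p = y_c + I_c/(y_c·A) = 4.195 + 3.25401/(4.195 × 2.9963) = 4.195 + 0.258882 = 4.45388 m along the plane.
Vertically, h_p = y_p·sinθ = 4.45388 × 0.637424 = 2.83901 m.

h_p = 2.84 m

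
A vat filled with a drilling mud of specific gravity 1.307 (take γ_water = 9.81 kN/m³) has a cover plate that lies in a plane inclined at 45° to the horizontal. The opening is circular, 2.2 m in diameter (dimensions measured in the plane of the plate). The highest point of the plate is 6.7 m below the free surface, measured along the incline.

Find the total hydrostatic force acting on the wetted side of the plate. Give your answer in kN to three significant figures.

F ≈ 269 kN

γ = 1.307 × 9.81 = 12.82167 kN/m³.
Let θ = 45° be the plate's angle to the horizontal; measure y along the incline from where the plane meets the free surface. Vertical depth h = y·sinθ with sinθ = 0.707107.
The centroid is at the centre, 1.1 m below the top of the plate, so y_c = 6.7 + 1.1 = 7.8 m and h_c = 7.8 × 0.707107 = 5.51543 m.
A = π(1.1)² = 3.80133 m².
Resultant F = γ·h_c·A = 12.82167 × 5.51543 × 3.80133 = 268.819 kN.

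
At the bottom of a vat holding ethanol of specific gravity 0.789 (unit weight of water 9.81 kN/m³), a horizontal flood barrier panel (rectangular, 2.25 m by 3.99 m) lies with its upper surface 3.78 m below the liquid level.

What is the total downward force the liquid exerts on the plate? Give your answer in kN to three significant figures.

γ = 0.789 × 9.81 = 7.74009 kN/m³.
The plate is horizontal, so pressure is uniform at p = γ·h = 7.74009 × 3.78 = 29.2575 kN/m².
A = 2.25 × 3.99 = 8.9775 m².
F = p·A = 29.2575 × 8.9775 = 262.659 kN.

F ≈ 263 kN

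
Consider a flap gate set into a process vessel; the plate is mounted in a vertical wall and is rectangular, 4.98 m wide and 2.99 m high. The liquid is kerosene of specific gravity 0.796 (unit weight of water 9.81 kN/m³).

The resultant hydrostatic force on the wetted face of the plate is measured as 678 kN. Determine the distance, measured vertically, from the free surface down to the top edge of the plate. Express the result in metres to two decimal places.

d_top ≈ 4.34 m

γ = 0.796 × 9.81 = 7.80876 kN/m³.
A = 4.98 × 2.99 = 14.8902 m².
From F = γ·h_c·A, the centroid depth is h_c = 678/(7.80876 × 14.8902) = 5.83105 m.
The centroid lies 2.99/2 = 1.495 m below the top edge, so the top edge sits at h_top = 5.83105 − 1.495 = 4.33605 m below the surface.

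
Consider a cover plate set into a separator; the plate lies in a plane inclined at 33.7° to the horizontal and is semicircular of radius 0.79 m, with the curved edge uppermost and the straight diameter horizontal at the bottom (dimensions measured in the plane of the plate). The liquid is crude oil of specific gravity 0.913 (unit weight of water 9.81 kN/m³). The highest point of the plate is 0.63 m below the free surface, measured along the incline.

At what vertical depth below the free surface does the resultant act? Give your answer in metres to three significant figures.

h_p = 0.624 m

γ = 0.913 × 9.81 = 8.95653 kN/m³.
Let θ = 33.7° be the plate's angle to the horizontal; measure y along the incline from where the plane meets the free surface. Vertical depth h = y·sinθ with sinθ = 0.554844.
The centroid lies 4r/(3π) = 0.335286 m above the diameter, so r − 4r/(3π) = 0.79 − 0.335286 = 0.454714 m below the topmost point, so y_c = 0.63 + 0.454714 = 1.08471 m and h_c = 1.08471 × 0.554844 = 0.601845 m.
A = πr²/2 = π × 0.79²/2 = 0.980334 m².
Resultant F = γ·h_c·A = 8.95653 × 0.601845 × 0.980334 = 5.28443 kN.
I_c = (π/8 − 8/(9π))·r⁴ = 0.109757 × 0.79⁴ = 0.0427504 m⁴.
Centre of pressure: y_p = y_c + I_c/(y_c·A) = 1.08471 + 0.0427504/(1.08471 × 0.980334) = 1.08471 + 0.0402024 = 1.12491 m along the plane.
Vertically, h_p = y_p·sinθ = 1.12491 × 0.554844 = 0.62415 m.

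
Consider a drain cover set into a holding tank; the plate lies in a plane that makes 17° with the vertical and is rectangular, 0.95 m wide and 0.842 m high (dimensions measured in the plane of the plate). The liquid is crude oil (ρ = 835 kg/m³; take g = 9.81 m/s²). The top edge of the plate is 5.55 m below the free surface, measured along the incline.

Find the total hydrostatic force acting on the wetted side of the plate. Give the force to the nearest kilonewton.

F ≈ 37 kN

γ = ρg = 835 × 9.81 / 1000 = 8.19135 kN/m³.
The plate makes 17° with the vertical, i.e. θ = 90° − 17° = 73° to the horizontal. Measuring y along the incline from the free-surface line, vertical depth h = y·sinθ with sinθ = 0.956305.
The centroid lies 0.842/2 = 0.421 m below the top edge, so y_c = 5.55 + 0.421 = 5.971 m and h_c = 5.971 × 0.956305 = 5.7101 m.
A = 0.95 × 0.842 = 0.7999 m².
Resultant F = γ·h_c·A = 8.19135 × 5.7101 × 0.7999 = 37.4141 kN.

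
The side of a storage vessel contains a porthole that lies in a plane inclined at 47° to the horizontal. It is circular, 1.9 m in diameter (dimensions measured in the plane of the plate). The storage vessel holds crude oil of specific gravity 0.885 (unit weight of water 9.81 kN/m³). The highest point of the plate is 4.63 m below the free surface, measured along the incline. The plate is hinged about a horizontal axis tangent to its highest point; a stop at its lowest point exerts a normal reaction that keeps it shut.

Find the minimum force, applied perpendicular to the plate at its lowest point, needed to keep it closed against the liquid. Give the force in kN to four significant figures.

γ = 0.885 × 9.81 = 8.68185 kN/m³.
Let θ = 47° be the plate's angle to the horizontal; measure y along the incline from where the plane meets the free surface. Vertical depth h = y·sinθ with sinθ = 0.731354.
The centroid is at the centre, 0.95 m below the top of the plate, so y_c = 4.63 + 0.95 = 5.58 m and h_c = 5.58 × 0.731354 = 4.08096 m.
A = π(0.95)² = 2.83529 m².
Resultant F = γ·h_c·A = 8.68185 × 4.08096 × 2.83529 = 100.455 kN.
I_c = πr⁴/4 = π × 0.95⁴/4 = 0.639712 m⁴.
Centre of pressure: y_p = y_c + I_c/(y_c·A) = 5.58 + 0.639712/(5.58 × 2.83529) = 5.58 + 0.0404346 = 5.62043 m along the plane.
The resultant acts 0.95 + 0.0404346 = 0.990435 m (along the plate) below the hinge at the top edge, so the moment about the hinge is M = F × 0.990435 = 100.455 × 0.990435 = 99.4941 kN·m.
A normal force at the bottom, 1.9 m from the hinge, must supply this moment: P = 99.4941/1.9 = 52.3653 kN.

P ≈ 52.37 kN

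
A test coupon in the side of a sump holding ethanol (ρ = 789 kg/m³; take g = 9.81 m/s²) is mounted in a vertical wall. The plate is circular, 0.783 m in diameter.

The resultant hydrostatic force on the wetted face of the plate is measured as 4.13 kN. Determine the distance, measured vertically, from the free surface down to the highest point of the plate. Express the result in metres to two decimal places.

d_top ≈ 0.72 m

γ = ρg = 789 × 9.81 / 1000 = 7.74009 kN/m³.
A = π(0.3915)² = 0.481519 m².
From F = γ·h_c·A, the centroid depth is h_c = 4.13/(7.74009 × 0.481519) = 1.10813 m.
The centroid is at the centre, 0.3915 m below the top of the plate, so the highest point sits at h_top = 1.10813 − 0.3915 = 0.71663 m below the surface.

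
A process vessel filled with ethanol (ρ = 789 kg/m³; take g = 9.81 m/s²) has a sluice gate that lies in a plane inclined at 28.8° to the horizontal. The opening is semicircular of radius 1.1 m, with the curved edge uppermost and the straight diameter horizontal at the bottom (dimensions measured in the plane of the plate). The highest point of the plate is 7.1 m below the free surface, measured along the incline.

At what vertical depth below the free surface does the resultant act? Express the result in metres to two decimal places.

h_p = 3.73 m

γ = ρg = 789 × 9.81 / 1000 = 7.74009 kN/m³.
Let θ = 28.8° be the plate's angle to the horizontal; measure y along the incline from where the plane meets the free surface. Vertical depth h = y·sinθ with sinθ = 0.481754.
The centroid lies 4r/(3π) = 0.466854 m above the diameter, so r − 4r/(3π) = 1.1 − 0.466854 = 0.633146 m below the topmost point, so y_c = 7.1 + 0.633146 = 7.73315 m and h_c = 7.73315 × 0.481754 = 3.72548 m.
A = πr²/2 = π × 1.1²/2 = 1.90066 m².
Resultant F = γ·h_c·A = 7.74009 × 3.72548 × 1.90066 = 54.8066 kN.
I_c = (π/8 − 8/(9π))·r⁴ = 0.109757 × 1.1⁴ = 0.160695 m⁴.
Centre of pressure: y_p = y_c + I_c/(y_c·A) = 7.73315 + 0.160695/(7.73315 × 1.90066) = 7.73315 + 0.0109331 = 7.74408 m along the plane.
Vertically, h_p = y_p·sinθ = 7.74408 × 0.481754 = 3.73074 m.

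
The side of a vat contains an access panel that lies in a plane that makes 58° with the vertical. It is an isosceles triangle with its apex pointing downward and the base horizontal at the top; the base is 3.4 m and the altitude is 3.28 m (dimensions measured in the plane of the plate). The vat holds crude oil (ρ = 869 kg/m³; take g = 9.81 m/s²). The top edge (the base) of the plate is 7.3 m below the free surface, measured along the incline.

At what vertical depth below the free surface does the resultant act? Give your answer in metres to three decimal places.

h_p = 4.486 m

γ = ρg = 869 × 9.81 / 1000 = 8.52489 kN/m³.
The plate makes 58° with the vertical, i.e. θ = 90° − 58° = 32° to the horizontal. Measuring y along the incline from the free-surface line, vertical depth h = y·sinθ with sinθ = 0.529919.
With the apex down, the centroid sits h/3 = 3.28/3 = 1.09333 m below the base (the top edge), so y_c = 7.3 + 1.09333 = 8.39333 m and h_c = 8.39333 × 0.529919 = 4.44779 m.
A = ½ × 3.4 × 3.28 = 5.576 m².
Resultant F = γ·h_c·A = 8.52489 × 4.44779 × 5.576 = 211.425 kN.
I_c = b·h³/36 = 3.4 × 3.28³/36 = 3.33271 m⁴.
Centre of pressure: y_p = y_c + I_c/(y_c·A) = 8.39333 + 3.33271/(8.39333 × 5.576) = 8.39333 + 0.0712099 = 8.46454 m along the plane.
Vertically, h_p = y_p·sinθ = 8.46454 × 0.529919 = 4.48552 m.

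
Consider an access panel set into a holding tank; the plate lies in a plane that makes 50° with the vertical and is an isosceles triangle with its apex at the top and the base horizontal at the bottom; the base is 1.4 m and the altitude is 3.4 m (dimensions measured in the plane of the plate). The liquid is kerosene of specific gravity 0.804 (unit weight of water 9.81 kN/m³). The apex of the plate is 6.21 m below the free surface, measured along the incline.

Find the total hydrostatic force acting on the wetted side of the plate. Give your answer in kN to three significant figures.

γ = 0.804 × 9.81 = 7.88724 kN/m³.
The plate makes 50° with the vertical, i.e. θ = 90° − 50° = 40° to the horizontal. Measuring y along the incline from the free-surface line, vertical depth h = y·sinθ with sinθ = 0.642788.
With the apex up, the centroid sits 2h/3 = 2 × 3.4/3 = 2.26667 m below the apex, so y_c = 6.21 + 2.26667 = 8.47667 m and h_c = 8.47667 × 0.642788 = 5.4487 m.
A = ½ × 1.4 × 3.4 = 2.38 m².
Resultant F = γ·h_c·A = 7.88724 × 5.4487 × 2.38 = 102.281 kN.

F ≈ 102 kN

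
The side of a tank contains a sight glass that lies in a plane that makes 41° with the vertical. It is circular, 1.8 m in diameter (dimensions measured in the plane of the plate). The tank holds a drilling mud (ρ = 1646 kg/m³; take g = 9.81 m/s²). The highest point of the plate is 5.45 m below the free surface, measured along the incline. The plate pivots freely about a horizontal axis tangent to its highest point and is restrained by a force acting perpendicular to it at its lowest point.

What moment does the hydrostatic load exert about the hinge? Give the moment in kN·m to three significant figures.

M ≈ 184 kN·m

γ = ρg = 1646 × 9.81 / 1000 = 16.14726 kN/m³.
The plate makes 41° with the vertical, i.e. θ = 90° − 41° = 49° to the horizontal. Measuring y along the incline from the free-surface line, vertical depth h = y·sinθ with sinθ = 0.754710.
The centroid is at the centre, 0.9 m below the top of the plate, so y_c = 5.45 + 0.9 = 6.35 m and h_c = 6.35 × 0.754710 = 4.79241 m.
A = π(0.9)² = 2.54469 m².
Resultant F = γ·h_c·A = 16.14726 × 4.79241 × 2.54469 = 196.919 kN.
I_c = πr⁴/4 = π × 0.9⁴/4 = 0.5153 m⁴.
Centre of pressure: y_p = y_c + I_c/(y_c·A) = 6.35 + 0.5153/(6.35 × 2.54469) = 6.35 + 0.0318898 = 6.38189 m along the plane.
The resultant acts 0.9 + 0.0318898 = 0.93189 m (along the plate) below the hinge at the top edge, so the moment about the hinge is M = F × 0.93189 = 196.919 × 0.93189 = 183.507 kN·m.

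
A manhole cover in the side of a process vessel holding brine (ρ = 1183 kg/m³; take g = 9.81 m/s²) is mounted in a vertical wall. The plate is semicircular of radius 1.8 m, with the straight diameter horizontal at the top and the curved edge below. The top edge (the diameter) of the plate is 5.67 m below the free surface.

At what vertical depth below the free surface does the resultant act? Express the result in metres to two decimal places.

γ = ρg = 1183 × 9.81 / 1000 = 11.60523 kN/m³.
The centroid of a semicircle lies 4r/(3π) = 0.763944 m from the diameter, here below the top edge, so the centroid depth is h_c = 5.67 + 0.763944 = 6.43394 m.
A = πr²/2 = π × 1.8²/2 = 5.08938 m².
Resultant F = γ·h_c·A = 11.60523 × 6.43394 × 5.08938 = 380.011 kN.
I_c = (π/8 − 8/(9π))·r⁴ = 0.109757 × 1.8⁴ = 1.15219 m⁴.
Centre of pressure: y_p = y_c + I_c/(y_c·A) = 6.43394 + 1.15219/(6.43394 × 5.08938) = 6.43394 + 0.035187 = 6.46913 m along the plane.

h_p = 6.47 m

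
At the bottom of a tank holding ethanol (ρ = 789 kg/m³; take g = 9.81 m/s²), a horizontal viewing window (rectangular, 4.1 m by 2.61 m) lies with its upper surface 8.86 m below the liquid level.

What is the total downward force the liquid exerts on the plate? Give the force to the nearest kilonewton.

F ≈ 734 kN

γ = ρg = 789 × 9.81 / 1000 = 7.74009 kN/m³.
The plate is horizontal, so pressure is uniform at p = γ·h = 7.74009 × 8.86 = 68.5772 kN/m².
A = 4.1 × 2.61 = 10.701 m².
F = p·A = 68.5772 × 10.701 = 733.845 kN.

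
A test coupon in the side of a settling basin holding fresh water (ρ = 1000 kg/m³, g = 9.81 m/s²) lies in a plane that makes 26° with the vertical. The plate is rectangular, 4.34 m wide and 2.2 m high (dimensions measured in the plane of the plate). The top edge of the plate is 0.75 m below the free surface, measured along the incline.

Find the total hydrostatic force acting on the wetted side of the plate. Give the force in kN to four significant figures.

F ≈ 155.7 kN

γ = ρg = 1000 × 9.81 = 9810 N/m³ = 9.81 kN/m³.
The plate makes 26° with the vertical, i.e. θ = 90° − 26° = 64° to the horizontal. Measuring y along the incline from the free-surface line, vertical depth h = y·sinθ with sinθ = 0.898794.
The centroid lies 2.2/2 = 1.1 m below the top edge, so y_c = 0.75 + 1.1 = 1.85 m and h_c = 1.85 × 0.898794 = 1.66277 m.
A = 4.34 × 2.2 = 9.548 m².
Resultant F = γ·h_c·A = 9.81 × 1.66277 × 9.548 = 155.745 kN.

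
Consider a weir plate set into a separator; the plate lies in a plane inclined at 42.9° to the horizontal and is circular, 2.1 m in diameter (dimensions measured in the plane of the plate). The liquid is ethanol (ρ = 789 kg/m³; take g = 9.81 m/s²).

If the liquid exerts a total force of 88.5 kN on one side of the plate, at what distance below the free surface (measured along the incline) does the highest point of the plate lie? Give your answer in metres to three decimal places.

γ = ρg = 789 × 9.81 / 1000 = 7.74009 kN/m³.
A = π(1.05)² = 3.46361 m².
From F = γ·h_c·A, the centroid depth is h_c = 88.5/(7.74009 × 3.46361) = 3.30117 m.
Let θ = 42.9° be the plate's angle to the horizontal; measure y along the incline from where the plane meets the free surface. Vertical depth h = y·sinθ with sinθ = 0.680721.
Along the incline, y_c = h_c/sinθ = 3.30117/0.680721 = 4.84952 m.
The centroid is at the centre, 1.05 m below the top of the plate, so the highest point sits at y_top = 4.84952 − 1.05 = 3.79952 m along the incline.

y_top ≈ 3.800 m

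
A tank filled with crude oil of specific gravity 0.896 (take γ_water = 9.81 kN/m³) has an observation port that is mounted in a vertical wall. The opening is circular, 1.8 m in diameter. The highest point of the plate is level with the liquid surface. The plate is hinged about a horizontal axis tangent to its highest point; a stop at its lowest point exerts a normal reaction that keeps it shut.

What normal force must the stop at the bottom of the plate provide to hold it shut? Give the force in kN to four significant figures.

γ = 0.896 × 9.81 = 8.78976 kN/m³.
The centroid is at the centre, 0.9 m below the top of the plate, so the centroid depth is h_c = 0.9 m.
A = π(0.9)² = 2.54469 m².
Resultant F = γ·h_c·A = 8.78976 × 0.9 × 2.54469 = 20.1305 kN.
I_c = πr⁴/4 = π × 0.9⁴/4 = 0.5153 m⁴.
Centre of pressure: y_p = y_c + I_c/(y_c·A) = 0.9 + 0.5153/(0.9 × 2.54469) = 0.9 + 0.225 = 1.125 m along the plane.
The resultant acts 0.9 + 0.225 = 1.125 m (along the plate) below the hinge at the top edge, so the moment about the hinge is M = F × 1.125 = 20.1305 × 1.125 = 22.6468 kN·m.
A normal force at the bottom, 1.8 m from the hinge, must supply this moment: P = 22.6468/1.8 = 12.5816 kN.

P ≈ 12.58 kN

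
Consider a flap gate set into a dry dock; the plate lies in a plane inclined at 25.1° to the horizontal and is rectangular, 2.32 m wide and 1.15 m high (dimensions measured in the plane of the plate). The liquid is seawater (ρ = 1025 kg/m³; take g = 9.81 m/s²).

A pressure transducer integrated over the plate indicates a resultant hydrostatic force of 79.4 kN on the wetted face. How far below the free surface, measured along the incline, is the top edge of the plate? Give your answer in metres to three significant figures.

y_top ≈ 6.40 m

γ = ρg = 1025 × 9.81 / 1000 = 10.05525 kN/m³.
A = 2.32 × 1.15 = 2.668 m².
From F = γ·h_c·A, the centroid depth is h_c = 79.4/(10.05525 × 2.668) = 2.95966 m.
Let θ = 25.1° be the plate's angle to the horizontal; measure y along the incline from where the plane meets the free surface. Vertical depth h = y·sinθ with sinθ = 0.424199.
Along the incline, y_c = h_c/sinθ = 2.95966/0.424199 = 6.97706 m.
The centroid lies 1.15/2 = 0.575 m below the top edge, so the top edge sits at y_top = 6.97706 − 0.575 = 6.40206 m along the incline.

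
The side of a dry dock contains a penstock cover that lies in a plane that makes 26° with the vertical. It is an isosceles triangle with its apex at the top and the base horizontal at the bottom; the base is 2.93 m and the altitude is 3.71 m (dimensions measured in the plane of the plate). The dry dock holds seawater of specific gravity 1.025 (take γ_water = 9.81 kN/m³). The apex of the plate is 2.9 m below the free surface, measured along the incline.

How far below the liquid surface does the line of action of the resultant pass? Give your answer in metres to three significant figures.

h_p = 4.96 m

γ = 1.025 × 9.81 = 10.05525 kN/m³.
The plate makes 26° with the vertical, i.e. θ = 90° − 26° = 64° to the horizontal. Measuring y along the incline from the free-surface line, vertical depth h = y·sinθ with sinθ = 0.898794.
With the apex up, the centroid sits 2h/3 = 2 × 3.71/3 = 2.47333 m below the apex, so y_c = 2.9 + 2.47333 = 5.37333 m and h_c = 5.37333 × 0.898794 = 4.82952 m.
A = ½ × 2.93 × 3.71 = 5.43515 m².
Resultant F = γ·h_c·A = 10.05525 × 4.82952 × 5.43515 = 263.942 kN.
I_c = b·h³/36 = 2.93 × 3.71³/36 = 4.15611 m⁴.
Centre of pressure: y_p = y_c + I_c/(y_c·A) = 5.37333 + 4.15611/(5.37333 × 5.43515) = 5.37333 + 0.142309 = 5.51564 m along the plane.
Vertically, h_p = y_p·sinθ = 5.51564 × 0.898794 = 4.95742 m.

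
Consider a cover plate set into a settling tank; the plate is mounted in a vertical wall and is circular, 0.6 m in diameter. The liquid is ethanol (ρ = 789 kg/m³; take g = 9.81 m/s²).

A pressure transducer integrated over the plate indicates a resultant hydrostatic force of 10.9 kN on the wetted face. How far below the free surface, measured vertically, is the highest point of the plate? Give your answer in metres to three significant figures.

d_top ≈ 4.68 m

γ = ρg = 789 × 9.81 / 1000 = 7.74009 kN/m³.
A = π(0.3)² = 0.282743 m².
From F = γ·h_c·A, the centroid depth is h_c = 10.9/(7.74009 × 0.282743) = 4.98068 m.
The centroid is at the centre, 0.3 m below the top of the plate, so the highest point sits at h_top = 4.98068 − 0.3 = 4.68068 m below the surface.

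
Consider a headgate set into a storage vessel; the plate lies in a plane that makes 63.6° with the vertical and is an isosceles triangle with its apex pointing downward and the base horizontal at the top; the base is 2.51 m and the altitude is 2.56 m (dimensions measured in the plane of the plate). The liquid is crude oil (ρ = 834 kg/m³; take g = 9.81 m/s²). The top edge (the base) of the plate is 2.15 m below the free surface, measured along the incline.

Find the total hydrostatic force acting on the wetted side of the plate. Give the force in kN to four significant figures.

F ≈ 35.10 kN

γ = ρg = 834 × 9.81 / 1000 = 8.18154 kN/m³.
The plate makes 63.6° with the vertical, i.e. θ = 90° − 63.6° = 26.4° to the horizontal. Measuring y along the incline from the free-surface line, vertical depth h = y·sinθ with sinθ = 0.444635.
With the apex down, the centroid sits h/3 = 2.56/3 = 0.853333 m below the base (the top edge), so y_c = 2.15 + 0.853333 = 3.00333 m and h_c = 3.00333 × 0.444635 = 1.33539 m.
A = ½ × 2.51 × 2.56 = 3.2128 m².
Resultant F = γ·h_c·A = 8.18154 × 1.33539 × 3.2128 = 35.1016 kN.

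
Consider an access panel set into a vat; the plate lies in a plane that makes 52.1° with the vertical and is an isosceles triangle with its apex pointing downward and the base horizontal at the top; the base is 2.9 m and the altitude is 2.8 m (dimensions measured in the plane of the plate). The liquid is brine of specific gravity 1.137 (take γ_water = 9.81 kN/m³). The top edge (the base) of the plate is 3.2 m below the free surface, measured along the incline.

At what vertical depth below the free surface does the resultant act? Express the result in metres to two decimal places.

h_p = 2.60 m

γ = 1.137 × 9.81 = 11.15397 kN/m³.
The plate makes 52.1° with the vertical, i.e. θ = 90° − 52.1° = 37.9° to the horizontal. Measuring y along the incline from the free-surface line, vertical depth h = y·sinθ with sinθ = 0.614285.
With the apex down, the centroid sits h/3 = 2.8/3 = 0.933333 m below the base (the top edge), so y_c = 3.2 + 0.933333 = 4.13333 m and h_c = 4.13333 × 0.614285 = 2.53904 m.
A = ½ × 2.9 × 2.8 = 4.06 m².
Resultant F = γ·h_c·A = 11.15397 × 2.53904 × 4.06 = 114.981 kN.
I_c = b·h³/36 = 2.9 × 2.8³/36 = 1.76836 m⁴.
Centre of pressure: y_p = y_c + I_c/(y_c·A) = 4.13333 + 1.76836/(4.13333 × 4.06) = 4.13333 + 0.105377 = 4.23871 m along the plane.
Vertically, h_p = y_p·sinθ = 4.23871 × 0.614285 = 2.60378 m.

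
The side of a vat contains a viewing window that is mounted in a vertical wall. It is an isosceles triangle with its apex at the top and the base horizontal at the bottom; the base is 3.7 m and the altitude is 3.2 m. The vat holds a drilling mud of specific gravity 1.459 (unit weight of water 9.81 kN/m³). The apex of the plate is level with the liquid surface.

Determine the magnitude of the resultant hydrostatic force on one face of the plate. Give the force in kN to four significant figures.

F ≈ 180.8 kN

γ = 1.459 × 9.81 = 14.31279 kN/m³.
With the apex up, the centroid sits 2h/3 = 2 × 3.2/3 = 2.13333 m below the apex, so the centroid depth is h_c = 2.13333 m.
A = ½ × 3.7 × 3.2 = 5.92 m².
Resultant F = γ·h_c·A = 14.31279 × 2.13333 × 5.92 = 180.761 kN.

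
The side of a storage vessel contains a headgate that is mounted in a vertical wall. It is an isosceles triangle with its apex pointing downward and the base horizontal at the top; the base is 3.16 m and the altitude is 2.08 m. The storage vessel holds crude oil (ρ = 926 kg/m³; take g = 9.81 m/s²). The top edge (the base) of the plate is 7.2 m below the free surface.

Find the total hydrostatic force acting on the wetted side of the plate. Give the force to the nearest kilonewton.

F ≈ 236 kN

γ = ρg = 926 × 9.81 / 1000 = 9.08406 kN/m³.
With the apex down, the centroid sits h/3 = 2.08/3 = 0.693333 m below the base (the top edge), so the centroid depth is h_c = 7.2 + 0.693333 = 7.89333 m.
A = ½ × 3.16 × 2.08 = 3.2864 m².
Resultant F = γ·h_c·A = 9.08406 × 7.89333 × 3.2864 = 235.646 kN.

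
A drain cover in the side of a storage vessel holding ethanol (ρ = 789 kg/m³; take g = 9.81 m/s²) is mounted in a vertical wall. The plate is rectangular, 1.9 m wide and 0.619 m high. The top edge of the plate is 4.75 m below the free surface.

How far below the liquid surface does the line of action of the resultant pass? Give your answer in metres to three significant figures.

h_p = 5.07 m

γ = ρg = 789 × 9.81 / 1000 = 7.74009 kN/m³.
The centroid lies 0.619/2 = 0.3095 m below the top edge, so the centroid depth is h_c = 4.75 + 0.3095 = 5.0595 m.
A = 1.9 × 0.619 = 1.1761 m².
Resultant F = γ·h_c·A = 7.74009 × 5.0595 × 1.1761 = 46.0572 kN.
I_c = b·h³/12 = 1.9 × 0.619³/12 = 0.037553 m⁴.
Centre of pressure: y_p = y_c + I_c/(y_c·A) = 5.0595 + 0.037553/(5.0595 × 1.1761) = 5.0595 + 0.00631092 = 5.06581 m along the plane.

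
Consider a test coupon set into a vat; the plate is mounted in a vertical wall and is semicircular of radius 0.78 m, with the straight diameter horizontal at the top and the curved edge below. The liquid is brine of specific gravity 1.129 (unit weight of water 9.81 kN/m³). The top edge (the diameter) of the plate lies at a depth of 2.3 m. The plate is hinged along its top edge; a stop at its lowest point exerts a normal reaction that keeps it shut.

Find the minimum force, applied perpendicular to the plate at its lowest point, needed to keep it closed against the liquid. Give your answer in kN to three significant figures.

γ = 1.129 × 9.81 = 11.07549 kN/m³.
The centroid of a semicircle lies 4r/(3π) = 0.331042 m from the diameter, here below the top edge, so the centroid depth is h_c = 2.3 + 0.331042 = 2.63104 m.
A = πr²/2 = π × 0.78²/2 = 0.955672 m².
Resultant F = γ·h_c·A = 11.07549 × 2.63104 × 0.955672 = 27.8483 kN.
I_c = (π/8 − 8/(9π))·r⁴ = 0.109757 × 0.78⁴ = 0.0406266 m⁴.
Centre of pressure: y_p = y_c + I_c/(y_c·A) = 2.63104 + 0.0406266/(2.63104 × 0.955672) = 2.63104 + 0.0161575 = 2.6472 m along the plane.
The resultant acts 0.331042 + 0.0161575 = 0.347199 m (along the plate) below the hinge at the top edge, so the moment about the hinge is M = F × 0.347199 = 27.8483 × 0.347199 = 9.6689 kN·m.
A normal force at the bottom, 0.78 m from the hinge, must supply this moment: P = 9.6689/0.78 = 12.396 kN.

P ≈ 12.4 kN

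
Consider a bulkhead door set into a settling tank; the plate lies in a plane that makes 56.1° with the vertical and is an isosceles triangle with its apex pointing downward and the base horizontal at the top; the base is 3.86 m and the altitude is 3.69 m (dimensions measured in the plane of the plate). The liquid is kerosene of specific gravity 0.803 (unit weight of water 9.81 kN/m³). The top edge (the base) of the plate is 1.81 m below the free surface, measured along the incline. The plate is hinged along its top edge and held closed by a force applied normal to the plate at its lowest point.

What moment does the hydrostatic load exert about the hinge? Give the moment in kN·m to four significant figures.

M ≈ 140.7 kN·m

γ = 0.803 × 9.81 = 7.87743 kN/m³.
The plate makes 56.1° with the vertical, i.e. θ = 90° − 56.1° = 33.9° to the horizontal. Measuring y along the incline from the free-surface line, vertical depth h = y·sinθ with sinθ = 0.557745.
With the apex down, the centroid sits h/3 = 3.69/3 = 1.23 m below the base (the top edge), so y_c = 1.81 + 1.23 = 3.04 m and h_c = 3.04 × 0.557745 = 1.69554 m.
A = ½ × 3.86 × 3.69 = 7.1217 m².
Resultant F = γ·h_c·A = 7.87743 × 1.69554 × 7.1217 = 95.121 kN.
I_c = b·h³/36 = 3.86 × 3.69³/36 = 5.38721 m⁴.
Centre of pressure: y_p = y_c + I_c/(y_c·A) = 3.04 + 5.38721/(3.04 × 7.1217) = 3.04 + 0.248832 = 3.28883 m along the plane.
The resultant acts 1.23 + 0.248832 = 1.47883 m (along the plate) below the hinge at the top edge, so the moment about the hinge is M = F × 1.47883 = 95.121 × 1.47883 = 140.668 kN·m.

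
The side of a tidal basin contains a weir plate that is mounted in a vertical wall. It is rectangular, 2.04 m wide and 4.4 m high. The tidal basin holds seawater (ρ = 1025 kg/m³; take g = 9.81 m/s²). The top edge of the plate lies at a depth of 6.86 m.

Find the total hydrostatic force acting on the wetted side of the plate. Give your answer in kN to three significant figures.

F ≈ 818 kN

γ = ρg = 1025 × 9.81 / 1000 = 10.05525 kN/m³.
The centroid lies 4.4/2 = 2.2 m below the top edge, so the centroid depth is h_c = 6.86 + 2.2 = 9.06 m.
A = 2.04 × 4.4 = 8.976 m².
Resultant F = γ·h_c·A = 10.05525 × 9.06 × 8.976 = 817.719 kN.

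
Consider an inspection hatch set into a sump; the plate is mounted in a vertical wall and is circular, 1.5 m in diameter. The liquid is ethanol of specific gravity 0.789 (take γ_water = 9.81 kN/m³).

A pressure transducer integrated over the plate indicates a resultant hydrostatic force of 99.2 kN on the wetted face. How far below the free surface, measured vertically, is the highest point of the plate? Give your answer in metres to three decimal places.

γ = 0.789 × 9.81 = 7.74009 kN/m³.
A = π(0.75)² = 1.76715 m².
From F = γ·h_c·A, the centroid depth is h_c = 99.2/(7.74009 × 1.76715) = 7.25258 m.
The centroid is at the centre, 0.75 m below the top of the plate, so the highest point sits at h_top = 7.25258 − 0.75 = 6.50258 m below the surface.

d_top ≈ 6.503 m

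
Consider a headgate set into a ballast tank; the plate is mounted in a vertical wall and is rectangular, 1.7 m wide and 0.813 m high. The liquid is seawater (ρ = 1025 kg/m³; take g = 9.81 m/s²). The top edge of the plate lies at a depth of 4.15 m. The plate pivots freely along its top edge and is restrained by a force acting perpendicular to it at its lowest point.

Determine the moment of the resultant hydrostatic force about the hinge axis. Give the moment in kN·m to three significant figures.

γ = ρg = 1025 × 9.81 / 1000 = 10.05525 kN/m³.
The centroid lies 0.813/2 = 0.4065 m below the top edge, so the centroid depth is h_c = 4.15 + 0.4065 = 4.5565 m.
A = 1.7 × 0.813 = 1.3821 m².
Resultant F = γ·h_c·A = 10.05525 × 4.5565 × 1.3821 = 63.3233 kN.
I_c = b·h³/12 = 1.7 × 0.813³/12 = 0.0761271 m⁴.
Centre of pressure: y_p = y_c + I_c/(y_c·A) = 4.5565 + 0.0761271/(4.5565 × 1.3821) = 4.5565 + 0.0120884 = 4.56859 m along the plane.
The resultant acts 0.4065 + 0.0120884 = 0.418588 m (along the plate) below the hinge at the top edge, so the moment about the hinge is M = F × 0.418588 = 63.3233 × 0.418588 = 26.5064 kN·m.

M ≈ 26.5 kN·m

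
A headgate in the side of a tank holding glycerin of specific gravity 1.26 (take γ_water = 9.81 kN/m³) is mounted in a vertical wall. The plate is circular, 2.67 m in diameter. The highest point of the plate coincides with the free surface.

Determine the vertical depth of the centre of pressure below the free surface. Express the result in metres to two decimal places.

h_p = 1.67 m

γ = 1.26 × 9.81 = 12.3606 kN/m³.
The centroid is at the centre, 1.335 m below the top of the plate, so the centroid depth is h_c = 1.335 m.
A = π(1.335)² = 5.59902 m².
Resultant F = γ·h_c·A = 12.3606 × 1.335 × 5.59902 = 92.3917 kN.
I_c = πr⁴/4 = π × 1.335⁴/4 = 2.49468 m⁴.
Centre of pressure: y_p = y_c + I_c/(y_c·A) = 1.335 + 2.49468/(1.335 × 5.59902) = 1.335 + 0.33375 = 1.66875 m along the plane.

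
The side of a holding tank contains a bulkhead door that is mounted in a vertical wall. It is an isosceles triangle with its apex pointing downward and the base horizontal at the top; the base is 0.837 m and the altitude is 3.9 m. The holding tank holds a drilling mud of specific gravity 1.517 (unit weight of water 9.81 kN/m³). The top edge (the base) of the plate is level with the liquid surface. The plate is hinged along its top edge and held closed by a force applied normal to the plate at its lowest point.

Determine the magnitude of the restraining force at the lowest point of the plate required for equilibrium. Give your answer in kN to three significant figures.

γ = 1.517 × 9.81 = 14.88177 kN/m³.
With the apex down, the centroid sits h/3 = 3.9/3 = 1.3 m below the base (the top edge), so the centroid depth is h_c = 1.3 m.
A = ½ × 0.837 × 3.9 = 1.63215 m².
Resultant F = γ·h_c·A = 14.88177 × 1.3 × 1.63215 = 31.5761 kN.
I_c = b·h³/36 = 0.837 × 3.9³/36 = 1.37917 m⁴.
Centre of pressure: y_p = y_c + I_c/(y_c·A) = 1.3 + 1.37917/(1.3 × 1.63215) = 1.3 + 0.650002 = 1.95 m along the plane.
The resultant acts 1.3 + 0.650002 = 1.95 m (along the plate) below the hinge at the top edge, so the moment about the hinge is M = F × 1.95 = 31.5761 × 1.95 = 61.5734 kN·m.
A normal force at the bottom, 3.9 m from the hinge, must supply this moment: P = 61.5734/3.9 = 15.7881 kN.

P ≈ 15.8 kN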